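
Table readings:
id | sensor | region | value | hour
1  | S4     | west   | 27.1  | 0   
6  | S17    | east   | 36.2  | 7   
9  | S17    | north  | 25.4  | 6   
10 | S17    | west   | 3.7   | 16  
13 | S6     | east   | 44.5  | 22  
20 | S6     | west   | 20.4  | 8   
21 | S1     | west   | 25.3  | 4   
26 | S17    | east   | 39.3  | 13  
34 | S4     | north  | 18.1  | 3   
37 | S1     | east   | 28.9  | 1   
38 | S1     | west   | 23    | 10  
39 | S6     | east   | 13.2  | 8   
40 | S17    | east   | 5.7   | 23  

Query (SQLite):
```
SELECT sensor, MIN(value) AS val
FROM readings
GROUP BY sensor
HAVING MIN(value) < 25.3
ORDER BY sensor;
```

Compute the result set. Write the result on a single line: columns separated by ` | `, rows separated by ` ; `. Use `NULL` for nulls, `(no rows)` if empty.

S1 | 23 ; S17 | 3.7 ; S4 | 18.1 ; S6 | 13.2

Partition readings by sensor; compute MIN(value) within each group.
HAVING: keep groups where MIN(value) < 25.3.
  S1: ids {21, 37, 38} → MIN(value)=23
  S17: ids {6, 9, 10, 26, 40} → MIN(value)=3.7
  S4: ids {1, 34} → MIN(value)=18.1
  S6: ids {13, 20, 39} → MIN(value)=13.2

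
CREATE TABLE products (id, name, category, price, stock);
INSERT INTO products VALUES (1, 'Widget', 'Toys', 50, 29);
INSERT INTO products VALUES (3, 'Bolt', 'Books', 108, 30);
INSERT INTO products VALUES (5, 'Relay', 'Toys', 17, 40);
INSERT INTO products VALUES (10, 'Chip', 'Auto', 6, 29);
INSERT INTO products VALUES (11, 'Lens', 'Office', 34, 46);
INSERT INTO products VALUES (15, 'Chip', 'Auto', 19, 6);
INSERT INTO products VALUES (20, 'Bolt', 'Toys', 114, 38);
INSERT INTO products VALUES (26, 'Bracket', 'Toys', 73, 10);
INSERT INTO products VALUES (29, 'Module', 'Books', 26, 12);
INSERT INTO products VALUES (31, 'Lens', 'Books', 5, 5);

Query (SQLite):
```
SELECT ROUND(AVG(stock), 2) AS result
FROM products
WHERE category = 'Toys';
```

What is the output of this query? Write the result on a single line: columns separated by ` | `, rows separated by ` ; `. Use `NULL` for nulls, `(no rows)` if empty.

29.25

Rows where category='Toys' → stock values: [29, 40, 38, 10].
AVG = 117 / 4 (rounded to 2 dp).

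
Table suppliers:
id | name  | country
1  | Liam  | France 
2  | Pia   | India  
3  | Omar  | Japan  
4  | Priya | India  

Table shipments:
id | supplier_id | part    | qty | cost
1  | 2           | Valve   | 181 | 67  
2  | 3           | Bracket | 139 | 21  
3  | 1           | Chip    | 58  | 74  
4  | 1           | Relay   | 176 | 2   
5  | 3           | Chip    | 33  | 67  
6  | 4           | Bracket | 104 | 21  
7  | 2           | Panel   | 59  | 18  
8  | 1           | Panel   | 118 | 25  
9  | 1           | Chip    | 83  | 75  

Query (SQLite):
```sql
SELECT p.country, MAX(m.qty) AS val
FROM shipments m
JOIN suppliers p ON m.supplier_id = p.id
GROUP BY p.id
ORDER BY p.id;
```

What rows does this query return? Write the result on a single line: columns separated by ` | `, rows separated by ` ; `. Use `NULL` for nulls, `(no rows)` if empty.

Join each shipments row to its suppliers via supplier_id.
Group joined rows by suppliers.id; compute MAX(m.qty) per group.
  1: ids {3, 4, 8, 9} → MAX(m.qty)=176
  2: ids {1, 7} → MAX(m.qty)=181
  3: ids {2, 5} → MAX(m.qty)=139
  4: ids {6} → MAX(m.qty)=104

France | 176 ; India | 181 ; Japan | 139 ; India | 104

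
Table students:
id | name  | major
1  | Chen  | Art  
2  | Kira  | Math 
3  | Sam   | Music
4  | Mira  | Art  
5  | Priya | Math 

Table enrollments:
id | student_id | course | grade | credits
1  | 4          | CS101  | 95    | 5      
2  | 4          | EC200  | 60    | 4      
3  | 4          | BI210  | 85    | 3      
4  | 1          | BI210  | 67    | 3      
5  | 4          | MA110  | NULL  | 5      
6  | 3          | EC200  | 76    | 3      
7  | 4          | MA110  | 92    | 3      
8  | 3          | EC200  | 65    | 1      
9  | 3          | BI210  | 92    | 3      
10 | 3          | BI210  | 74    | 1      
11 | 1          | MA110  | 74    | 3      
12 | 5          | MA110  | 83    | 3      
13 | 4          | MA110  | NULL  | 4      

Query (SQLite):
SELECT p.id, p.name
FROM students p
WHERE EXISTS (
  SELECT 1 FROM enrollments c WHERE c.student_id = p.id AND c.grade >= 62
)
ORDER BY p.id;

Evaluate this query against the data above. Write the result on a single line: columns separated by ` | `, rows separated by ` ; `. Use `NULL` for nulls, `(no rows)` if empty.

1 | Chen ; 3 | Sam ; 4 | Mira ; 5 | Priya

For each students row, check whether any enrollments with matching student_id has grade >= 62.
Keep rows where that is true.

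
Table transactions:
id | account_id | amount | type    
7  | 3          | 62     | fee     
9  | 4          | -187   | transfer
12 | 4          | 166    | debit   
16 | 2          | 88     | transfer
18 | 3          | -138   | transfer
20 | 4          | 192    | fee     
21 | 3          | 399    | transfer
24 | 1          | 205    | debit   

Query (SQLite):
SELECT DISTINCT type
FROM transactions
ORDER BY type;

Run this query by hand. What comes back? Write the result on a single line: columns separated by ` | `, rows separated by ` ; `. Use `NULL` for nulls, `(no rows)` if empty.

Collect distinct type values from transactions.

debit ; fee ; transfer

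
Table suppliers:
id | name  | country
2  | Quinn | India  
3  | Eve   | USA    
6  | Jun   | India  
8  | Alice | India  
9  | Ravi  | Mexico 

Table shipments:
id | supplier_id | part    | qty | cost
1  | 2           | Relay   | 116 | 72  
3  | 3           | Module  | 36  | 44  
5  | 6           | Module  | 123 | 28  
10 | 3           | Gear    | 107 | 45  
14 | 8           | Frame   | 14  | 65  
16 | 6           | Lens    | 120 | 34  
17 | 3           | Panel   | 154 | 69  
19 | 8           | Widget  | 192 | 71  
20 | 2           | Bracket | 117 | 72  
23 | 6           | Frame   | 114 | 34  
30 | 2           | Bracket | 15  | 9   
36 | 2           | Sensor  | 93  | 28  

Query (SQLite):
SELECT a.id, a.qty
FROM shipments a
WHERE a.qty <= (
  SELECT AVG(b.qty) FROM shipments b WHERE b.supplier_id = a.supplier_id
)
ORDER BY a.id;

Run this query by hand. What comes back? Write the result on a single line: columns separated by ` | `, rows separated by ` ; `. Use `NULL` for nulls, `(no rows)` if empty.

3 | 36 ; 14 | 14 ; 23 | 114 ; 30 | 15

For each shipments row a, compute AVG(qty) over rows sharing a.supplier_id.
Keep row a if a.qty <= that per-group AVG.
  supplier_id=2: AVG(qty) = 85.25
  supplier_id=3: AVG(qty) = 99.0
  supplier_id=6: AVG(qty) = 119.0
  supplier_id=8: AVG(qty) = 103.0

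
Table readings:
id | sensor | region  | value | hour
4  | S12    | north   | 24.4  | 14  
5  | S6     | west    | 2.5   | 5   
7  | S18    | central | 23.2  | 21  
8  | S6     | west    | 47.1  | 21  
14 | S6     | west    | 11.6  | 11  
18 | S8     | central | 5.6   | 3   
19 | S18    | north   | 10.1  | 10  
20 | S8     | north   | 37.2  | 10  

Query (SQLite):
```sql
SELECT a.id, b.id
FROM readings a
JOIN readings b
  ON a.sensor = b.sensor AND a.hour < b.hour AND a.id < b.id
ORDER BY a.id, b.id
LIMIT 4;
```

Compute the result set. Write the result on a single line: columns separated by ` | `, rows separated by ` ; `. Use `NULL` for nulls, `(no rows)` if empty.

Pairs (a,b) with same sensor, a.hour < b.hour, a.id < b.id.
sensor groups: S12:{4} S18:{7,19} S6:{5,8,14} S8:{18,20}
Ordered by (a.id, b.id); first 4.

5 | 8 ; 5 | 14 ; 18 | 20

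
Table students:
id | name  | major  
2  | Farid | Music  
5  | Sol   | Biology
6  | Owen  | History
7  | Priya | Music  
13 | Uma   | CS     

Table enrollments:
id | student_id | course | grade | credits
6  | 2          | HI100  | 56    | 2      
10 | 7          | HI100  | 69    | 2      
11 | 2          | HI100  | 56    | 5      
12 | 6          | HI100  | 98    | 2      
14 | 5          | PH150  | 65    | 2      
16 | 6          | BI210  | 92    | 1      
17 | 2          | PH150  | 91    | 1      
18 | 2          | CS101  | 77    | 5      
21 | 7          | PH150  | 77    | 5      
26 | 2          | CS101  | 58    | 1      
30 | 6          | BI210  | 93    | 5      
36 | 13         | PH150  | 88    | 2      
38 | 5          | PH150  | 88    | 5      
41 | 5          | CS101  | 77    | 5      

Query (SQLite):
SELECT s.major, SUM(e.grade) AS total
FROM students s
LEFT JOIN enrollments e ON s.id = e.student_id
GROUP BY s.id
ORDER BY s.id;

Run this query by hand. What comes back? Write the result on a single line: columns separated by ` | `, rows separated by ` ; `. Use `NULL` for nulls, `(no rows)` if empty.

Music | 338 ; Biology | 230 ; History | 283 ; Music | 146 ; CS | 88

LEFT JOIN keeps every students row; unmatched ones get NULL for enrollments columns.
Group by students.id and compute SUM(e.grade). SUM over an all-NULL group is NULL.
  2: ids {6, 11, 17, 18, 26} → SUM(e.grade)=338
  5: ids {14, 38, 41} → SUM(e.grade)=230
  6: ids {12, 16, 30} → SUM(e.grade)=283
  7: ids {10, 21} → SUM(e.grade)=146
  13: ids {36} → SUM(e.grade)=88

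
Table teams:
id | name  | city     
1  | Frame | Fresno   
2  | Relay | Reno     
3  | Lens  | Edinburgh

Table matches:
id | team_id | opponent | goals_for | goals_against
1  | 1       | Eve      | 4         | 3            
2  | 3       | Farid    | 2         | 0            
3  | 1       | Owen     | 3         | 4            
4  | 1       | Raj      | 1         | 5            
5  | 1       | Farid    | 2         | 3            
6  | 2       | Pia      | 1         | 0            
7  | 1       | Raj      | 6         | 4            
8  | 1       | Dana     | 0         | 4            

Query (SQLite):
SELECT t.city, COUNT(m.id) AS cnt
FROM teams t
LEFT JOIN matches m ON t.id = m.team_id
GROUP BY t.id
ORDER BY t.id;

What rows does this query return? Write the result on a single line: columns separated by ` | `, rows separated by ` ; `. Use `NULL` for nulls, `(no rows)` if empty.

Fresno | 6 ; Reno | 1 ; Edinburgh | 1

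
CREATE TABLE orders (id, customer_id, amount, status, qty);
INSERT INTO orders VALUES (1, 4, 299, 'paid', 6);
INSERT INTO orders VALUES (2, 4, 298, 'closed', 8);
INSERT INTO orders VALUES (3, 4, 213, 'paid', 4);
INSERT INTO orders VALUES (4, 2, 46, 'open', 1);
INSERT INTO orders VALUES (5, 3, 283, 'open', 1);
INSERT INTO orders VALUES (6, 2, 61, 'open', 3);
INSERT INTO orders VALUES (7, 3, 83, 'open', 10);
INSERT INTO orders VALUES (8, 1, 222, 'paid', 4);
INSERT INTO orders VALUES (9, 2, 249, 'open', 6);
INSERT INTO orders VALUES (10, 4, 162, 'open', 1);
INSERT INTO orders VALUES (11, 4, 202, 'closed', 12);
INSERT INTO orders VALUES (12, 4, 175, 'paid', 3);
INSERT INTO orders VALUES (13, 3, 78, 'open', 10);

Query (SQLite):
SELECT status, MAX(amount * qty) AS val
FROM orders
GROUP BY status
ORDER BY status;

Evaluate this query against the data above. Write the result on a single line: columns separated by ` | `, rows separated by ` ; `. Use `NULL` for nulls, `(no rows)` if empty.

For each row compute amount * qty.
Group by status; take MAX of the expression per group.
  closed: ids {2, 11} → MAX(amount * qty)=2424
  open: ids {4, 5, 6, 7, 9, 10, 13} → MAX(amount * qty)=1494
  paid: ids {1, 3, 8, 12} → MAX(amount * qty)=1794

closed | 2424 ; open | 1494 ; paid | 1794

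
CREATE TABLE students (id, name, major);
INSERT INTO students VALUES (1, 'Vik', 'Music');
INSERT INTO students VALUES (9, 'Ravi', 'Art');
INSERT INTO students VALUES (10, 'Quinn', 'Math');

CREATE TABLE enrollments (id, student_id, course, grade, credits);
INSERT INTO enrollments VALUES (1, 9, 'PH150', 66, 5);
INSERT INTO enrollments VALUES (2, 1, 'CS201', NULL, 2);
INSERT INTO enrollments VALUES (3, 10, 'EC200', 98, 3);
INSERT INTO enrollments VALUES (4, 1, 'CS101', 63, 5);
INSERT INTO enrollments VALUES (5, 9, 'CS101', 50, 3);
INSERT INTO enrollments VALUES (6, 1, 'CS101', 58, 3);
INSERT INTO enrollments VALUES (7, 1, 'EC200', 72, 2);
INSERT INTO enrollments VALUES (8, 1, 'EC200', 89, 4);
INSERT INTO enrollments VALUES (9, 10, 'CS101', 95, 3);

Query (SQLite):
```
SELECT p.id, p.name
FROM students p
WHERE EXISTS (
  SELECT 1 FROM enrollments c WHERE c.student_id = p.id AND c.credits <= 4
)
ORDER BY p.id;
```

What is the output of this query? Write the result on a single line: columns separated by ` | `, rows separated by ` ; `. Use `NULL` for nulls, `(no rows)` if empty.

1 | Vik ; 9 | Ravi ; 10 | Quinn

For each students row, check whether any enrollments with matching student_id has credits <= 4.
Keep rows where that is true.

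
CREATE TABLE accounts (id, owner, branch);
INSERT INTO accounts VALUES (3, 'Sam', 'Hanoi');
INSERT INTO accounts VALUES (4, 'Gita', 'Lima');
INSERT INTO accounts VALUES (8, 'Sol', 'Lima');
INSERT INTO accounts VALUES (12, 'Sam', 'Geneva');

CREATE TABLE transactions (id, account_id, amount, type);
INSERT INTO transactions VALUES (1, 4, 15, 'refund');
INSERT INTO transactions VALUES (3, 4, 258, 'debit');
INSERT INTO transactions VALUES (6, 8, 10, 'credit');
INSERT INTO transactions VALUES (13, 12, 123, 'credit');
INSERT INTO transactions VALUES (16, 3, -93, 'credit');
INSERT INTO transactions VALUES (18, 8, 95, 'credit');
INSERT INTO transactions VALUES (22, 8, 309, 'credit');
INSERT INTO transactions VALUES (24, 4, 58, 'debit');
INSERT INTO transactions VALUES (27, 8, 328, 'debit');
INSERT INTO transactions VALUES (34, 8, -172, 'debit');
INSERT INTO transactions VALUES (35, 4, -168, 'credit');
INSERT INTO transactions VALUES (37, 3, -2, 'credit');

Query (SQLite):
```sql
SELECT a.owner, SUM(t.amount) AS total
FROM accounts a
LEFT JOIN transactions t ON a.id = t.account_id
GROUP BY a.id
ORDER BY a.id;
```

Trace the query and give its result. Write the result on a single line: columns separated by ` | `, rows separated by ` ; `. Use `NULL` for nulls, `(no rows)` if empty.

Sam | -95 ; Gita | 163 ; Sol | 570 ; Sam | 123

LEFT JOIN keeps every accounts row; unmatched ones get NULL for transactions columns.
Group by accounts.id and compute SUM(t.amount). SUM over an all-NULL group is NULL.
  3: ids {16, 37} → SUM(t.amount)=-95
  4: ids {1, 3, 24, 35} → SUM(t.amount)=163
  8: ids {6, 18, 22, 27, 34} → SUM(t.amount)=570
  12: ids {13} → SUM(t.amount)=123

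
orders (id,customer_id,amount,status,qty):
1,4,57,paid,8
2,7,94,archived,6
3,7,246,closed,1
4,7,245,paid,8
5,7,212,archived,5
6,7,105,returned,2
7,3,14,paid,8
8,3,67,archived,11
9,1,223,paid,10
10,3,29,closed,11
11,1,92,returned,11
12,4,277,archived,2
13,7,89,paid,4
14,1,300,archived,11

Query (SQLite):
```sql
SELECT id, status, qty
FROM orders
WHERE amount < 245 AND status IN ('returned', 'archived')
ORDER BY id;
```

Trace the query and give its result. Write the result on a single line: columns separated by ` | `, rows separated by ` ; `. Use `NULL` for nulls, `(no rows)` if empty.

2 | archived | 6 ; 5 | archived | 5 ; 6 | returned | 2 ; 8 | archived | 11 ; 11 | returned | 11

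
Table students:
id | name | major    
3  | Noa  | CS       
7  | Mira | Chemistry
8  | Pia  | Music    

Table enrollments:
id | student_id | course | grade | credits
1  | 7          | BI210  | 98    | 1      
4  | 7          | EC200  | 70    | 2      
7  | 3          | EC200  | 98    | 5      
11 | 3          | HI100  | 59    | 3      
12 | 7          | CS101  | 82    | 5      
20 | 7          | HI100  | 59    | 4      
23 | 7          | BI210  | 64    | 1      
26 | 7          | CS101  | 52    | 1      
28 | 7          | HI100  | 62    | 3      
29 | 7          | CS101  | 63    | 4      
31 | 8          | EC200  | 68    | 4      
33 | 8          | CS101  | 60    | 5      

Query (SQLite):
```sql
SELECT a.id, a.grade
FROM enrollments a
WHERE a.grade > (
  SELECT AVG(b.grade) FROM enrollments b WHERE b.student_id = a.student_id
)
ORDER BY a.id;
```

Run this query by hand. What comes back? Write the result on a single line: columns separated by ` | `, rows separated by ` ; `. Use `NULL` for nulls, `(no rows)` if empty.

For each enrollments row a, compute AVG(grade) over rows sharing a.student_id.
Keep row a if a.grade > that per-group AVG.
  student_id=3: AVG(grade) = 78.5
  student_id=7: AVG(grade) = 68.75
  student_id=8: AVG(grade) = 64.0

1 | 98 ; 4 | 70 ; 7 | 98 ; 12 | 82 ; 31 | 68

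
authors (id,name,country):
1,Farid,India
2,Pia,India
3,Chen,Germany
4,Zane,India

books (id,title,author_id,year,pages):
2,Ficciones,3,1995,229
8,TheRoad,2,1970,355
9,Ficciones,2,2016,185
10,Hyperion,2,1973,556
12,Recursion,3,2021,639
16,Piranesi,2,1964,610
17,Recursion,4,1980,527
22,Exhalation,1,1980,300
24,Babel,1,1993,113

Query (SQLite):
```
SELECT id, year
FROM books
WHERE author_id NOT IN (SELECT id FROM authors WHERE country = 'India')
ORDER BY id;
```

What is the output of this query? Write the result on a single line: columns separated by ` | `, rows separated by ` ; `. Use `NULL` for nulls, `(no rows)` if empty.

Inner query: authors.id where country = 'India'.
Outer: keep books rows whose author_id is not in that set.
Inner query → {1, 2, 4}

2 | 1995 ; 12 | 2021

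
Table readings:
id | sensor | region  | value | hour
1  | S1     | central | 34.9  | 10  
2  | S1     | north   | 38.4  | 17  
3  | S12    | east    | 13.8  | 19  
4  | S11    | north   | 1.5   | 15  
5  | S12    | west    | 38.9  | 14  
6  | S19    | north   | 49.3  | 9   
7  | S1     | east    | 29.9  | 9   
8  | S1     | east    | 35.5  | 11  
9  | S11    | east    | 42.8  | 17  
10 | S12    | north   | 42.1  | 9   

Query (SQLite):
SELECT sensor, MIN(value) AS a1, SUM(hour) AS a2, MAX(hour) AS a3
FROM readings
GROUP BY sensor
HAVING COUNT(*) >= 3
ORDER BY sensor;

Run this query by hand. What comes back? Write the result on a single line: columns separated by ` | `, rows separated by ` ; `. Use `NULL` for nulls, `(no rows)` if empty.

S1 | 29.9 | 47 | 17 ; S12 | 13.8 | 42 | 19

Group readings by sensor.
Per group compute: MIN(value), SUM(hour), MAX(hour).
HAVING: drop groups with fewer than 3 rows.
  S1: ids {1, 2, 7, 8} → MIN(value)=29.9, SUM(hour)=47, MAX(hour)=17
  S11: ids {4, 9} → MIN(value)=1.5, SUM(hour)=32, MAX(hour)=17
  S12: ids {3, 5, 10} → MIN(value)=13.8, SUM(hour)=42, MAX(hour)=19
  S19: ids {6} → MIN(value)=49.3, SUM(hour)=9, MAX(hour)=9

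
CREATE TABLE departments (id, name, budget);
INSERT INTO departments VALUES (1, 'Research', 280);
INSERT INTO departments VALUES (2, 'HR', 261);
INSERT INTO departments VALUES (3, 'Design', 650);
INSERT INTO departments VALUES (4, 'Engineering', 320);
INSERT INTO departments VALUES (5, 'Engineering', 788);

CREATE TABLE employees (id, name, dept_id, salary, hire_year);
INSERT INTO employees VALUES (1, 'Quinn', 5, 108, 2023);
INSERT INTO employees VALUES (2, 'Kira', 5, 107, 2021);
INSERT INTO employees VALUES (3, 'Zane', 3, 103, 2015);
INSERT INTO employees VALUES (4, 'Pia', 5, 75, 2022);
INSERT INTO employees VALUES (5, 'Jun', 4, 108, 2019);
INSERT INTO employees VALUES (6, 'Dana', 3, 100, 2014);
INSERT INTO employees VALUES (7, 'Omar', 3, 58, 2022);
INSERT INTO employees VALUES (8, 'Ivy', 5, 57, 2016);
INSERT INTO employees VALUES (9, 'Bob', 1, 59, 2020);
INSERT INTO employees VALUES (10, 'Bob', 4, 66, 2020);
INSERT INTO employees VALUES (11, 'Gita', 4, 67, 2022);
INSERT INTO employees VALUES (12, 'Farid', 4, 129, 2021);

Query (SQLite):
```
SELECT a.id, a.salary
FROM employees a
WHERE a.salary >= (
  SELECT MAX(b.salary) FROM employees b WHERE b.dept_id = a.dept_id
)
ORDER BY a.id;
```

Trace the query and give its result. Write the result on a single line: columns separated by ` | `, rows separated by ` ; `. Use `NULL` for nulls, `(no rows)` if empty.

For each employees row a, compute MAX(salary) over rows sharing a.dept_id.
Keep row a if a.salary >= that per-group MAX.
  dept_id=1: MAX(salary) = 59
  dept_id=3: MAX(salary) = 103
  dept_id=4: MAX(salary) = 129
  dept_id=5: MAX(salary) = 108

1 | 108 ; 3 | 103 ; 9 | 59 ; 12 | 129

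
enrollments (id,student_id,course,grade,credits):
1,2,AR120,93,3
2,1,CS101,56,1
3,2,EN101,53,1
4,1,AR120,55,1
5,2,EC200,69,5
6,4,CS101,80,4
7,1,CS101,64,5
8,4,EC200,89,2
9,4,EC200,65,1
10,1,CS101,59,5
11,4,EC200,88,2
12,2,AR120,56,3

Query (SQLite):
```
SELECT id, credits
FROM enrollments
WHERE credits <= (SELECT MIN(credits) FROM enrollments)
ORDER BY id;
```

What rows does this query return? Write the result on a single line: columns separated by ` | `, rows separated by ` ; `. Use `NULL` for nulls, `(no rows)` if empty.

Scalar subquery: MIN(credits) over all enrollments rows = 1.
Keep rows where credits <= that value.

2 | 1 ; 3 | 1 ; 4 | 1 ; 9 | 1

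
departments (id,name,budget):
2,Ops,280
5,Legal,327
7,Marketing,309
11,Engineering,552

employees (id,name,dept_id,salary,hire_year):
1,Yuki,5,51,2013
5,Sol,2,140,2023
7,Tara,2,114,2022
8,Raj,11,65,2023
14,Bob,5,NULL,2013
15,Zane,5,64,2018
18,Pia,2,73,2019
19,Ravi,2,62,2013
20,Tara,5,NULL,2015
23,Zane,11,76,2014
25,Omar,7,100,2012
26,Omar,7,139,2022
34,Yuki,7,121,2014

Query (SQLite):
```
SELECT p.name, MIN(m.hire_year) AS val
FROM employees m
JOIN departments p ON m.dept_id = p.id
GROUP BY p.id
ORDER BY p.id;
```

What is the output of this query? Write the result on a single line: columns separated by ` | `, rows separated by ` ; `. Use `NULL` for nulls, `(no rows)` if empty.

Ops | 2013 ; Legal | 2013 ; Marketing | 2012 ; Engineering | 2014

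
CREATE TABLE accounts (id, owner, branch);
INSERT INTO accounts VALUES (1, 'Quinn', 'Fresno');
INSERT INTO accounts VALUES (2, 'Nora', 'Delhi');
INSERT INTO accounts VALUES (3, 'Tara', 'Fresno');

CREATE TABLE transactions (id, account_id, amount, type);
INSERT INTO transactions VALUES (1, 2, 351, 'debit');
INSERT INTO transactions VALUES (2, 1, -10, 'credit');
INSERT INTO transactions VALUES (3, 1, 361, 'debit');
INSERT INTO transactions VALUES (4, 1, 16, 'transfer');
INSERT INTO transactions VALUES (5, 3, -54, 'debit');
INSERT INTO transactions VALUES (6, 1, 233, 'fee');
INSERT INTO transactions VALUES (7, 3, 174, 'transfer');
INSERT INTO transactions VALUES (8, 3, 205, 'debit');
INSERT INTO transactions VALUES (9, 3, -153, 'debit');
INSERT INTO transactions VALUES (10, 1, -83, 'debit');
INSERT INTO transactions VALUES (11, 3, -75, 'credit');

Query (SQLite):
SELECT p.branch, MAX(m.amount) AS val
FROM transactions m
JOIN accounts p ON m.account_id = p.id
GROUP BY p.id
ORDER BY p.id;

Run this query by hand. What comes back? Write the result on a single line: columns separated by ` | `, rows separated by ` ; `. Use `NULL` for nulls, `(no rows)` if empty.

Fresno | 361 ; Delhi | 351 ; Fresno | 205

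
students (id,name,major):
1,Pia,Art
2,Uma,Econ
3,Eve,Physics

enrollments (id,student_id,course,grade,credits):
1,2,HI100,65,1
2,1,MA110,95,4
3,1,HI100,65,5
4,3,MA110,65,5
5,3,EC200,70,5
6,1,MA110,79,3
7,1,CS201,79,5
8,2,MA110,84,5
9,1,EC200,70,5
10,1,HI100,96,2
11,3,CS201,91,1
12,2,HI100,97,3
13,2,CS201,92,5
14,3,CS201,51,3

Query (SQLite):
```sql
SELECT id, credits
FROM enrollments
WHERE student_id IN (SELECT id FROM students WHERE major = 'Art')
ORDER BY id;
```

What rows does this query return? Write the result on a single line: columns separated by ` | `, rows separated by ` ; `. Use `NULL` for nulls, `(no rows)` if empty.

Inner query: students.id where major = 'Art'.
Outer: keep enrollments rows whose student_id is in that set.
Inner query → {1}

2 | 4 ; 3 | 5 ; 6 | 3 ; 7 | 5 ; 9 | 5 ; 10 | 2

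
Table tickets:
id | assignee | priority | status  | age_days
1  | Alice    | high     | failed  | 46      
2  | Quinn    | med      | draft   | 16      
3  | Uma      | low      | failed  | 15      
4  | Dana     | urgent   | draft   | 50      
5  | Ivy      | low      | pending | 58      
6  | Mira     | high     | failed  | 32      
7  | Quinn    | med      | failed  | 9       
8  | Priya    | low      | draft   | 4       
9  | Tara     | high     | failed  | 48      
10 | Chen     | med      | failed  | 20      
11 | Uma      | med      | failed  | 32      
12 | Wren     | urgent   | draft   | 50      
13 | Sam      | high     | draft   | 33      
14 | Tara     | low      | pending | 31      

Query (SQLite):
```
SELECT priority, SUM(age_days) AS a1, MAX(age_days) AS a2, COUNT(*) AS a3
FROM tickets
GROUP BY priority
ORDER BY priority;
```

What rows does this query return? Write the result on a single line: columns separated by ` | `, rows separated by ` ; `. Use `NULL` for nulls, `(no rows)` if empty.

high | 159 | 48 | 4 ; low | 108 | 58 | 4 ; med | 77 | 32 | 4 ; urgent | 100 | 50 | 2

Group tickets by priority.
Per group compute: SUM(age_days), MAX(age_days), COUNT(*).
  high: ids {1, 6, 9, 13} → SUM(age_days)=159, MAX(age_days)=48, COUNT(*)=4
  low: ids {3, 5, 8, 14} → SUM(age_days)=108, MAX(age_days)=58, COUNT(*)=4
  med: ids {2, 7, 10, 11} → SUM(age_days)=77, MAX(age_days)=32, COUNT(*)=4
  urgent: ids {4, 12} → SUM(age_days)=100, MAX(age_days)=50, COUNT(*)=2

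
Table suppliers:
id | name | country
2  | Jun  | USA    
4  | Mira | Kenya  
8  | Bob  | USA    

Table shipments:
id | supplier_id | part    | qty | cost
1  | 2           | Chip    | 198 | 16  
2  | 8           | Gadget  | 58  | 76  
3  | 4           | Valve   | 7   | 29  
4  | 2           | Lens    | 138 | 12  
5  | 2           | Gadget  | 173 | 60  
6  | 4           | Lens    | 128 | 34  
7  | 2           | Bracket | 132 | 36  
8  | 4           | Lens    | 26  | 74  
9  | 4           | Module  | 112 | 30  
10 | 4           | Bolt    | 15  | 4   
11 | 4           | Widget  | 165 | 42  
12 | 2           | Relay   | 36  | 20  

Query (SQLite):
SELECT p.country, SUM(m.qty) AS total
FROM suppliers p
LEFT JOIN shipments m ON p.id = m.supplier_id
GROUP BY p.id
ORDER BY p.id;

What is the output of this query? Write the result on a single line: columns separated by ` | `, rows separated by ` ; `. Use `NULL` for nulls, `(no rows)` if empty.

USA | 677 ; Kenya | 453 ; USA | 58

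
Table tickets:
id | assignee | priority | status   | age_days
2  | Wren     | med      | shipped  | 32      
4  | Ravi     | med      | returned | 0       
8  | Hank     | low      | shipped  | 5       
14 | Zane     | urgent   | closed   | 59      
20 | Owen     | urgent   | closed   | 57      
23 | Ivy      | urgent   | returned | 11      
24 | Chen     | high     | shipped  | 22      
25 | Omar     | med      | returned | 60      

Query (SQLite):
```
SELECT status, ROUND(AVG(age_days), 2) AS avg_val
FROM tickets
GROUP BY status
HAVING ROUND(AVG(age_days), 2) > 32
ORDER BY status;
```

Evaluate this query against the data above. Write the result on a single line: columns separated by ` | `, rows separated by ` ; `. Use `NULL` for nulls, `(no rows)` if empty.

closed | 58

Partition tickets by status; compute ROUND(AVG(age_days), 2) within each group.
HAVING: keep groups where ROUND(AVG(age_days), 2) > 32.
  closed: ids {14, 20} → ROUND(AVG(age_days), 2)=58
  returned: ids {4, 23, 25} → ROUND(AVG(age_days), 2)=23.67
  shipped: ids {2, 8, 24} → ROUND(AVG(age_days), 2)=19.67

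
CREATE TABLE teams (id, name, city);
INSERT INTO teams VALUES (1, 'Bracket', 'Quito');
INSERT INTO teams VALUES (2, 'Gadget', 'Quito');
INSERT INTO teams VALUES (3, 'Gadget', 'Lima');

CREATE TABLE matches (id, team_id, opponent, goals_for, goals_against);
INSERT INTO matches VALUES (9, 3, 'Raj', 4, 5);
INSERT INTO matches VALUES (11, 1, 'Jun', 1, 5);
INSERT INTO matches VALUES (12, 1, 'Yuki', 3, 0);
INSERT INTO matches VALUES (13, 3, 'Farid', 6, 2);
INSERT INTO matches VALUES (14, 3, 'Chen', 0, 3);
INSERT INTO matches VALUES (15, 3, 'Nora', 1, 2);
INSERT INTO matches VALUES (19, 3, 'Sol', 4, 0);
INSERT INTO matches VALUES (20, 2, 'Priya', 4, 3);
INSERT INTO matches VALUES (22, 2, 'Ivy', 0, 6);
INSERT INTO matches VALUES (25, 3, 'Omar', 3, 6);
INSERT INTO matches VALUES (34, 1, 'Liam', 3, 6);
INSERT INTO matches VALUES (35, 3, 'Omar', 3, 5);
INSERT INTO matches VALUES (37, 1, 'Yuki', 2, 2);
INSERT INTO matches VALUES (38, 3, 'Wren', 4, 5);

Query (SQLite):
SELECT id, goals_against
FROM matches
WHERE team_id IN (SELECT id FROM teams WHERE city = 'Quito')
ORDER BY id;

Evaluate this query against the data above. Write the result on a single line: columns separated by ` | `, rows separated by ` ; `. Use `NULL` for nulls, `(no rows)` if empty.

Inner query: teams.id where city = 'Quito'.
Outer: keep matches rows whose team_id is in that set.
Inner query → {1, 2}

11 | 5 ; 12 | 0 ; 20 | 3 ; 22 | 6 ; 34 | 6 ; 37 | 2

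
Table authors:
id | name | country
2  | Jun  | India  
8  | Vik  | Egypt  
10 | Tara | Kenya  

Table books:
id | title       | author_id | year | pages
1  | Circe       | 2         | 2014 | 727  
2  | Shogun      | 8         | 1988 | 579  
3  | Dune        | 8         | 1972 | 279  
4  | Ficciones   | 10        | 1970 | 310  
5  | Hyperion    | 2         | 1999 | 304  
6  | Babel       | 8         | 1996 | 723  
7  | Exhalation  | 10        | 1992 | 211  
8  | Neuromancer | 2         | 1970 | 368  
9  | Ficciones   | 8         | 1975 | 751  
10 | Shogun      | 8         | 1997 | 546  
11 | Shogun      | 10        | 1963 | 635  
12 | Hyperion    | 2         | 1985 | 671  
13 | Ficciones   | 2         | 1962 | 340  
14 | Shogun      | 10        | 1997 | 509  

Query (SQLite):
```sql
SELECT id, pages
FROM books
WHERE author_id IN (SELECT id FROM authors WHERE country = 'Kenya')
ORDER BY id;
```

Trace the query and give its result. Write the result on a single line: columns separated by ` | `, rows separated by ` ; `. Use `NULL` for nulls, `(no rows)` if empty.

4 | 310 ; 7 | 211 ; 11 | 635 ; 14 | 509

Inner query: authors.id where country = 'Kenya'.
Outer: keep books rows whose author_id is in that set.
Inner query → {10}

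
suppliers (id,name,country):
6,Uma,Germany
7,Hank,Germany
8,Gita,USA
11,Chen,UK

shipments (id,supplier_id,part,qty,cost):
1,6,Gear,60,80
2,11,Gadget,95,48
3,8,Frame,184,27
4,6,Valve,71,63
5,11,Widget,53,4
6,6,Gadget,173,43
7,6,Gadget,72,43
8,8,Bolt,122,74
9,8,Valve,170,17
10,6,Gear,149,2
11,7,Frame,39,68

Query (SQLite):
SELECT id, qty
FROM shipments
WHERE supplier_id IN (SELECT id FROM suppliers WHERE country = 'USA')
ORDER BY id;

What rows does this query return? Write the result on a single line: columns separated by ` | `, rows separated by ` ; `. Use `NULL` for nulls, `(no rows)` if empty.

3 | 184 ; 8 | 122 ; 9 | 170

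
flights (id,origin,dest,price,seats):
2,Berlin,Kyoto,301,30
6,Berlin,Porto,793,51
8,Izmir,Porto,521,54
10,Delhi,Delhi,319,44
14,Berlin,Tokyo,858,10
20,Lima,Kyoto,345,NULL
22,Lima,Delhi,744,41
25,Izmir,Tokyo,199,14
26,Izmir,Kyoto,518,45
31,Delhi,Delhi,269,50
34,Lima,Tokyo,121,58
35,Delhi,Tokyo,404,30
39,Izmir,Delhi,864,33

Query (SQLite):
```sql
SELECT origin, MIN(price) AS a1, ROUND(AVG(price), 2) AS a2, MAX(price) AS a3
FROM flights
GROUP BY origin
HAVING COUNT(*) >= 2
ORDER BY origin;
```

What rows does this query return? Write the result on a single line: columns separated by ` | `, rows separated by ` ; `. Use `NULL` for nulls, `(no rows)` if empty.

Group flights by origin.
Per group compute: MIN(price), ROUND(AVG(price), 2), MAX(price).
HAVING: drop groups with fewer than 2 rows.
  Berlin: ids {2, 6, 14} → MIN(price)=301, ROUND(AVG(price), 2)=650.67, MAX(price)=858
  Delhi: ids {10, 31, 35} → MIN(price)=269, ROUND(AVG(price), 2)=330.67, MAX(price)=404
  Izmir: ids {8, 25, 26, 39} → MIN(price)=199, ROUND(AVG(price), 2)=525.5, MAX(price)=864
  Lima: ids {20, 22, 34} → MIN(price)=121, ROUND(AVG(price), 2)=403.33, MAX(price)=744

Berlin | 301 | 650.67 | 858 ; Delhi | 269 | 330.67 | 404 ; Izmir | 199 | 525.5 | 864 ; Lima | 121 | 403.33 | 744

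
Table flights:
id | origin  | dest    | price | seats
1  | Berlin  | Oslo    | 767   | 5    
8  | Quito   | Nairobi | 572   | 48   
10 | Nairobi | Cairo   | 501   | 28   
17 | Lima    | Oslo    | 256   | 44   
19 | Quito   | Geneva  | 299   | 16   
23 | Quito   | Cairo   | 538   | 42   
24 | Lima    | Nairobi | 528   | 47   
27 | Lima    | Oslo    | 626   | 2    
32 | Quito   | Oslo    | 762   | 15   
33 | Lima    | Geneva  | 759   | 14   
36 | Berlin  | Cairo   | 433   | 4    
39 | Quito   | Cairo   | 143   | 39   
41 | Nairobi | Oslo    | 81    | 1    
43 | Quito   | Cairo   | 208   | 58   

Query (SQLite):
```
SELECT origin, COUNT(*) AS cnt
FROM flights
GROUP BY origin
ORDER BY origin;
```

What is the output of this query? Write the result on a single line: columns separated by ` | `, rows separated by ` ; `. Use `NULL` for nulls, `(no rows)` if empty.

Partition flights by origin; compute COUNT(*) within each group.
  Berlin: ids {1, 36} → COUNT(*)=2
  Lima: ids {17, 24, 27, 33} → COUNT(*)=4
  Nairobi: ids {10, 41} → COUNT(*)=2
  Quito: ids {8, 19, 23, 32, 39, 43} → COUNT(*)=6

Berlin | 2 ; Lima | 4 ; Nairobi | 2 ; Quito | 6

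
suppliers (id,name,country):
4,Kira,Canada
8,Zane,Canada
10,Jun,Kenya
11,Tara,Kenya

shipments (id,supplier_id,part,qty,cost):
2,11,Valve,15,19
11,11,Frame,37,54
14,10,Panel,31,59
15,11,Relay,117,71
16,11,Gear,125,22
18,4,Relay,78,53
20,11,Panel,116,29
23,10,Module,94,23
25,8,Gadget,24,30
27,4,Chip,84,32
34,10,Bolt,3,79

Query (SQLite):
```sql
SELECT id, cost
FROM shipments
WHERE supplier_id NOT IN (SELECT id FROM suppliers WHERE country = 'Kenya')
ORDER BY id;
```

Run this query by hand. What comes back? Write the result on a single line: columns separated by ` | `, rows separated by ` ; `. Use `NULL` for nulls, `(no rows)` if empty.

18 | 53 ; 25 | 30 ; 27 | 32

Inner query: suppliers.id where country = 'Kenya'.
Outer: keep shipments rows whose supplier_id is not in that set.
Inner query → {10, 11}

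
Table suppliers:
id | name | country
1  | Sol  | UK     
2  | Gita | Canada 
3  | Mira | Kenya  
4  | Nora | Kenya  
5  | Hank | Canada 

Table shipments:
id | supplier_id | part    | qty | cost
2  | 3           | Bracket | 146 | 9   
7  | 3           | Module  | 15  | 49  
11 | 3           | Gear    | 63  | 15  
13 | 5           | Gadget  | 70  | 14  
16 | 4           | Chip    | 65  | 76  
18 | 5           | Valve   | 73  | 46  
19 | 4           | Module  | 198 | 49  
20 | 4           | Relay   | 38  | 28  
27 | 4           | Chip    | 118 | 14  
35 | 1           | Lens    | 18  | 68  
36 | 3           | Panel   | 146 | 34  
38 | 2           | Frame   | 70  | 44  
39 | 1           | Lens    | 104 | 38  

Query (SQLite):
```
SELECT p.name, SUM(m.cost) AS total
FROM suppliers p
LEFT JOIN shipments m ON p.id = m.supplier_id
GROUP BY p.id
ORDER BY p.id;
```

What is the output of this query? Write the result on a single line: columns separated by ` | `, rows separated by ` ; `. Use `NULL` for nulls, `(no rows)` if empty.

Sol | 106 ; Gita | 44 ; Mira | 107 ; Nora | 167 ; Hank | 60

LEFT JOIN keeps every suppliers row; unmatched ones get NULL for shipments columns.
Group by suppliers.id and compute SUM(m.cost). SUM over an all-NULL group is NULL.
  1: ids {35, 39} → SUM(m.cost)=106
  2: ids {38} → SUM(m.cost)=44
  3: ids {2, 7, 11, 36} → SUM(m.cost)=107
  4: ids {16, 19, 20, 27} → SUM(m.cost)=167
  5: ids {13, 18} → SUM(m.cost)=60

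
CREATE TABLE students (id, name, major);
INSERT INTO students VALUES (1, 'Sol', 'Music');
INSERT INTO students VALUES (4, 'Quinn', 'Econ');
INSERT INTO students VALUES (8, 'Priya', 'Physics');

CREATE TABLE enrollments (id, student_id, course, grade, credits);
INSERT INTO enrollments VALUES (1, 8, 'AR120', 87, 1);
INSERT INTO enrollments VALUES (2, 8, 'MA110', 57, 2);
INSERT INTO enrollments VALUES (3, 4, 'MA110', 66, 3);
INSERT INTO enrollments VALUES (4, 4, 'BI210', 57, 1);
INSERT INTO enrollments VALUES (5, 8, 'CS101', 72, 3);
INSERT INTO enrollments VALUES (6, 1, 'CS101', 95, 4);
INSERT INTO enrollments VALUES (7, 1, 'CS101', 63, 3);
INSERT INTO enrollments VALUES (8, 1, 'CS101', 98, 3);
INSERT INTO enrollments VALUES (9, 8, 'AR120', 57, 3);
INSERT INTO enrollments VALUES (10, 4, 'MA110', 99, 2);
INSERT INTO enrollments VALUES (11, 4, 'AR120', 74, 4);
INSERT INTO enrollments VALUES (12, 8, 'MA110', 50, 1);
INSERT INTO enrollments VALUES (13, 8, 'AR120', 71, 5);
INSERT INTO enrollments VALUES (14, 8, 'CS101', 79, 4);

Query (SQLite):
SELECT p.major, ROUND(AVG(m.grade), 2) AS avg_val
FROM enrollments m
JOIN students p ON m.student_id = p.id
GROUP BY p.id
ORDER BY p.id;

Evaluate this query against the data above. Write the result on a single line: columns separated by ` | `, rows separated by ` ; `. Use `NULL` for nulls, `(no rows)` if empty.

Join each enrollments row to its students via student_id.
Group joined rows by students.id; compute ROUND(AVG(m.grade), 2) per group.
  1: ids {6, 7, 8} → ROUND(AVG(m.grade), 2)=85.33
  4: ids {3, 4, 10, 11} → ROUND(AVG(m.grade), 2)=74
  8: ids {1, 2, 5, 9, 12, 13, 14} → ROUND(AVG(m.grade), 2)=67.57

Music | 85.33 ; Econ | 74 ; Physics | 67.57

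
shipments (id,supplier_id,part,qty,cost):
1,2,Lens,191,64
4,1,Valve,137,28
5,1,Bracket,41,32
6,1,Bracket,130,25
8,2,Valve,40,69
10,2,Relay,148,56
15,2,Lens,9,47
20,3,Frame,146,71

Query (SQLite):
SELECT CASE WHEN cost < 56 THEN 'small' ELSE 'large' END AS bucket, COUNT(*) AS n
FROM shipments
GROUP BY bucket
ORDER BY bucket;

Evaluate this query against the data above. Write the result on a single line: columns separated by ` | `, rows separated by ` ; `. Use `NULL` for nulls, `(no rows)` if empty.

Bucket rows by cost < 56 → 'small' else 'large'; count each bucket.

large | 4 ; small | 4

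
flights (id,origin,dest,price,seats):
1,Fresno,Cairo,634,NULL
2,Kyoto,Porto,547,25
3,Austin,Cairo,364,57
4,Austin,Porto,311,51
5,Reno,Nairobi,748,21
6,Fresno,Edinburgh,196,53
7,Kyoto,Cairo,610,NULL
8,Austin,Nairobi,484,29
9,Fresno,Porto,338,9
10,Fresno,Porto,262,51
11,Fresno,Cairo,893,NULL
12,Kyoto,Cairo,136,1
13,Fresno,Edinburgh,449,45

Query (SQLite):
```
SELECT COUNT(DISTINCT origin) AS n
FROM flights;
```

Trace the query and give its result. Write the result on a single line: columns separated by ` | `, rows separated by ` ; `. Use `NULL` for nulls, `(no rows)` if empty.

4

Count distinct non-NULL origin values.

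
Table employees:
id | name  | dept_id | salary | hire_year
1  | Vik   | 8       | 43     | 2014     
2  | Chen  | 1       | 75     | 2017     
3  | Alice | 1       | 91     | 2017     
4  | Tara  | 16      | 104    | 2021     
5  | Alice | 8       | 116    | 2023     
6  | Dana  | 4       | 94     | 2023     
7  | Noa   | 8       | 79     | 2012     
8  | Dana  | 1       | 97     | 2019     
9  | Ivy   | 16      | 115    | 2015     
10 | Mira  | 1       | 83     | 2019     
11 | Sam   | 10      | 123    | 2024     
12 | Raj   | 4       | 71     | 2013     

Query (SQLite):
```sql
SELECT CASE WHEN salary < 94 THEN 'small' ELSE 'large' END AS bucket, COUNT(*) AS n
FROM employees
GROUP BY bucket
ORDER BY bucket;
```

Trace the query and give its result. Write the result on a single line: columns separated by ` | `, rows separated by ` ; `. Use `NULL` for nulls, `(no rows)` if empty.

Bucket rows by salary < 94 → 'small' else 'large'; count each bucket.

large | 6 ; small | 6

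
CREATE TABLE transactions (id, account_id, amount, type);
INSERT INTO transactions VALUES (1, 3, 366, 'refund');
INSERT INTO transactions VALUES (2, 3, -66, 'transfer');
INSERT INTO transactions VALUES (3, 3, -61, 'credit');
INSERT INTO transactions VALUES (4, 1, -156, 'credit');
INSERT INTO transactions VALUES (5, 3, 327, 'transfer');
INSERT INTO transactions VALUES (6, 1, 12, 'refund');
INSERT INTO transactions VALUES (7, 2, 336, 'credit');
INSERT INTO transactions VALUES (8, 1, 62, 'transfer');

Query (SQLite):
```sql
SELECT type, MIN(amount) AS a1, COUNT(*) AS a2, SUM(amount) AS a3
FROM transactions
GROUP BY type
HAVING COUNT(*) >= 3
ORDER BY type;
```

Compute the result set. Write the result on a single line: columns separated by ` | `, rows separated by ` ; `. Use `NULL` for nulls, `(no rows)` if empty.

credit | -156 | 3 | 119 ; transfer | -66 | 3 | 323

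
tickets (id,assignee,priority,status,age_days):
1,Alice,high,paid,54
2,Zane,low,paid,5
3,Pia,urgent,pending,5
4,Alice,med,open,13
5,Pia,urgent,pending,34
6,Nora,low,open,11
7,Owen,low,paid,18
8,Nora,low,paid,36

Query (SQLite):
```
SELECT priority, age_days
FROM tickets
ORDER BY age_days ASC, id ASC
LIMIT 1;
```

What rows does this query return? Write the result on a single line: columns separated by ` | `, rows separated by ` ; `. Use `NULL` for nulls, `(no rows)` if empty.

low | 5

Sort by age_days asc, tiebreak id asc: (5, id=2), (5, id=3), (11, id=6), (13, id=4) …. Take first 1.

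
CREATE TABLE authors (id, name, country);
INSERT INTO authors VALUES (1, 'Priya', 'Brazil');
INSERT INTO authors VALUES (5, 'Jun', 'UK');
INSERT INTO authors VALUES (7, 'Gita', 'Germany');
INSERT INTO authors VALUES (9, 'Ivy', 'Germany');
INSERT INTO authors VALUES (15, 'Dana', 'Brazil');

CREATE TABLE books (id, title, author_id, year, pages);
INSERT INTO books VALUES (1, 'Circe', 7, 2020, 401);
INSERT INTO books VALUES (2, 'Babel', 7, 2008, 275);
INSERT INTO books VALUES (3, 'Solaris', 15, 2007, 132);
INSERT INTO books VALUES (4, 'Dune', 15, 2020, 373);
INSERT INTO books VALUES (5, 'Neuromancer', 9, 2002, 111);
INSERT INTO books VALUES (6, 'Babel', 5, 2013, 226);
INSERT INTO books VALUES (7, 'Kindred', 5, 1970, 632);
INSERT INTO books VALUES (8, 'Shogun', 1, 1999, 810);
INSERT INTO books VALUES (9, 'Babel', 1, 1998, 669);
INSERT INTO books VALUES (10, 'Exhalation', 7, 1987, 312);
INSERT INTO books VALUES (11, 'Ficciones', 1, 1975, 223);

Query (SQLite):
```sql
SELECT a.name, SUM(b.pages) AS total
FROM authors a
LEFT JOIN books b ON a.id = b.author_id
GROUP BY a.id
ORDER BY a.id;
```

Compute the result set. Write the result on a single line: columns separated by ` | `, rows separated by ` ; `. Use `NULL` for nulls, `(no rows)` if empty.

LEFT JOIN keeps every authors row; unmatched ones get NULL for books columns.
Group by authors.id and compute SUM(b.pages). SUM over an all-NULL group is NULL.
  1: ids {8, 9, 11} → SUM(b.pages)=1702
  5: ids {6, 7} → SUM(b.pages)=858
  7: ids {1, 2, 10} → SUM(b.pages)=988
  9: ids {5} → SUM(b.pages)=111
  15: ids {3, 4} → SUM(b.pages)=505

Priya | 1702 ; Jun | 858 ; Gita | 988 ; Ivy | 111 ; Dana | 505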